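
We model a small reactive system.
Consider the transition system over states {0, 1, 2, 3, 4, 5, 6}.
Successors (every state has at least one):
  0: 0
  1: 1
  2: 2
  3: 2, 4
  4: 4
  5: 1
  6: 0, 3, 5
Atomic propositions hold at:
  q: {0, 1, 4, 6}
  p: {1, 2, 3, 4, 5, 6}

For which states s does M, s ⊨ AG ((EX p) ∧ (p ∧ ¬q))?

Sat(EX p) = {s : some successor in {1, 2, 3, 4, 5, 6}} = {1, 2, 3, 4, 5, 6}
Sat(¬q) = {2, 3, 5}
Sat(p ∧ ¬q) = {2, 3, 5}
Sat((EX p) ∧ (p ∧ ¬q)) = {2, 3, 5}
AG ((EX p) ∧ (p ∧ ¬q)): greatest fixpoint, start Z0 = {2, 3, 5}, keep only states in Sat with every successor in Z. Z1 = {2}; fixed.
Sat(AG ((EX p) ∧ (p ∧ ¬q))) = {2}

{2}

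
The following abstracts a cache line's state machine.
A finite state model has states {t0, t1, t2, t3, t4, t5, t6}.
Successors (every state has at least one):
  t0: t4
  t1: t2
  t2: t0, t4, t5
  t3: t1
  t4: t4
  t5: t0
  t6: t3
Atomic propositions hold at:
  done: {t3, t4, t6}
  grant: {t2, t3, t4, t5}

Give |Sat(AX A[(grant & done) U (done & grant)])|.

3

Sat(grant & done) = {t3, t4}
Sat(done & grant) = {t3, t4}
A[(grant & done) U (done & grant)]: least fixpoint, start Z0 = Sat((done & grant)) = {t3, t4}, add states in Sat(grant & done) with every successor in Z. Already a fixed point.
Sat(A[(grant & done) U (done & grant)]) = {t3, t4}
Sat(AX A[(grant & done) U (done & grant)]) = {s : every successor in {t3, t4}} = {t0, t4, t6}
|Sat(AX A[(grant & done) U (done & grant)])| = |{t0, t4, t6}| = 3.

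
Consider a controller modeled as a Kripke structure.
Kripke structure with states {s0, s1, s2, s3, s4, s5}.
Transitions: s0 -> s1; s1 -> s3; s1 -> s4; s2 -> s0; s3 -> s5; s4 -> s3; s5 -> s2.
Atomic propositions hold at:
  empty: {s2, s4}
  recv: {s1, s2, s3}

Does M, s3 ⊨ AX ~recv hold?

Sat(~recv) = {s0, s4, s5}
Sat(AX ~recv) = {s : every successor in {s0, s4, s5}} = {s2, s3}
s3 ∈ Sat(AX ~recv) = {s2, s3}, so the formula holds at s3.

Yes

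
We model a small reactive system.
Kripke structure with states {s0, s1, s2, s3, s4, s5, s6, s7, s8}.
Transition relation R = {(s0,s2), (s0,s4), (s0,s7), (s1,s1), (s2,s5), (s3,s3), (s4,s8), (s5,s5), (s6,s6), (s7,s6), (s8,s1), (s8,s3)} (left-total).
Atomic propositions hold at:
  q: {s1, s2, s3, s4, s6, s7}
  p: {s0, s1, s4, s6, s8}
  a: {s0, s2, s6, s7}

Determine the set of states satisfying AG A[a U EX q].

{s1, s3, s6, s7, s8}

Sat(EX q) = {s : some successor in {s1, s2, s3, s4, s6, s7}} = {s0, s1, s3, s6, s7, s8}
A[a U EX q]: least fixpoint, start Z0 = Sat(EX q) = {s0, s1, s3, s6, s7, s8}, add states in Sat(a) with every successor in Z. Already a fixed point.
Sat(A[a U EX q]) = {s0, s1, s3, s6, s7, s8}
AG A[a U EX q]: greatest fixpoint, start Z0 = {s0, s1, s3, s6, s7, s8}, keep only states in Sat with every successor in Z. Z1 = {s1, s3, s6, s7, s8}; fixed.
Sat(AG A[a U EX q]) = {s1, s3, s6, s7, s8}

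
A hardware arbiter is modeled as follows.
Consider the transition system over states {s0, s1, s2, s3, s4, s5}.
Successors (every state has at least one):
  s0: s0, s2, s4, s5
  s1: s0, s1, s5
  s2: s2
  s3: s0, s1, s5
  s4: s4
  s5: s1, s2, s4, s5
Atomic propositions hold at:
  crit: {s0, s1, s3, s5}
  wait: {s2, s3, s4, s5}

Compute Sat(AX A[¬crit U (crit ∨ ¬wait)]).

{s1, s3}

Sat(¬crit) = {s2, s4}
Sat(¬wait) = {s0, s1}
Sat(crit ∨ ¬wait) = {s0, s1, s3, s5}
A[¬crit U (crit ∨ ¬wait)]: least fixpoint, start Z0 = Sat((crit ∨ ¬wait)) = {s0, s1, s3, s5}, add states in Sat(¬crit) with every successor in Z. Already a fixed point.
Sat(A[¬crit U (crit ∨ ¬wait)]) = {s0, s1, s3, s5}
Sat(AX A[¬crit U (crit ∨ ¬wait)]) = {s : every successor in {s0, s1, s3, s5}} = {s1, s3}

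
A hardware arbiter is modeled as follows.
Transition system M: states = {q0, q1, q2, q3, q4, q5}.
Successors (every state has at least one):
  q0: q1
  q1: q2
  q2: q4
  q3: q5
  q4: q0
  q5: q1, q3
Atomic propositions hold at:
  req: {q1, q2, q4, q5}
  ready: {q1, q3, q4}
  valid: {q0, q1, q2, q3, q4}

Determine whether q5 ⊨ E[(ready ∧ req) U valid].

Sat(ready ∧ req) = {q1, q4}
E[(ready ∧ req) U valid]: least fixpoint, start Z0 = Sat(valid) = {q0, q1, q2, q3, q4}, add states in Sat(ready ∧ req) with some successor in Z. Already a fixed point.
Sat(E[(ready ∧ req) U valid]) = {q0, q1, q2, q3, q4}
q5 ∉ Sat(E[(ready ∧ req) U valid]) = {q0, q1, q2, q3, q4}, so the formula does not hold at q5.

No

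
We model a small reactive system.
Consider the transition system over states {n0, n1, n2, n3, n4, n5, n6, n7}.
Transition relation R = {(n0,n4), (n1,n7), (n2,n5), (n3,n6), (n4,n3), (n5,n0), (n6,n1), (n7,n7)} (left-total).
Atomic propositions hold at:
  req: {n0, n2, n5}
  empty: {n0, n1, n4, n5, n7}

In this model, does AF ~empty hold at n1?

Sat(~empty) = {n2, n3, n6}
AF ~empty: least fixpoint, start Z0 = {n2, n3, n6}, add states with every successor in Z. Z1 = {n2, n3, n4, n6}; Z2 = {n0, n2, n3, n4, n6}; Z3 = {n0, n2, n3, n4, n5, n6}; fixed.
Sat(AF ~empty) = {n0, n2, n3, n4, n5, n6}
n1 ∉ Sat(AF ~empty) = {n0, n2, n3, n4, n5, n6}, so the formula does not hold at n1.

No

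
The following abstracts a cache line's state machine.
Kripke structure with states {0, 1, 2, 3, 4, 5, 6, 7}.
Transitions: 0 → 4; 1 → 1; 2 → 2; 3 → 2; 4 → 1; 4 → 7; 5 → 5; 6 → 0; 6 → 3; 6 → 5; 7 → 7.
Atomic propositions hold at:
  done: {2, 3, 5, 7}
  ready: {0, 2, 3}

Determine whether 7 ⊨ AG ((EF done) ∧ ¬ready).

Yes

EF done: least fixpoint, start Z0 = {2, 3, 5, 7}, add states with some successor in Z. Z1 = {2, 3, 4, 5, 6, 7}; Z2 = {0, 2, 3, 4, 5, 6, 7}; fixed.
Sat(EF done) = {0, 2, 3, 4, 5, 6, 7}
Sat(¬ready) = {1, 4, 5, 6, 7}
Sat((EF done) ∧ ¬ready) = {4, 5, 6, 7}
AG ((EF done) ∧ ¬ready): greatest fixpoint, start Z0 = {4, 5, 6, 7}, keep only states in Sat with every successor in Z. Z1 = {5, 7}; fixed.
Sat(AG ((EF done) ∧ ¬ready)) = {5, 7}
7 ∈ Sat(AG ((EF done) ∧ ¬ready)) = {5, 7}, so the formula holds at 7.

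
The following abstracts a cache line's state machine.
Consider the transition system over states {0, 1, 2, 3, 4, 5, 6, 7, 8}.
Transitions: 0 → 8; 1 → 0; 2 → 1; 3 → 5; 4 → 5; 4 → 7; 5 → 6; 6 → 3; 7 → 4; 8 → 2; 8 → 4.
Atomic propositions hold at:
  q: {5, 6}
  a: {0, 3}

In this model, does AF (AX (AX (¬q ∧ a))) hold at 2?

Yes

Sat(¬q) = {0, 1, 2, 3, 4, 7, 8}
Sat(¬q ∧ a) = {0, 3}
Sat(AX (¬q ∧ a)) = {s : every successor in {0, 3}} = {1, 6}
Sat(AX (AX (¬q ∧ a))) = {s : every successor in {1, 6}} = {2, 5}
AF (AX (AX (¬q ∧ a))): least fixpoint, start Z0 = {2, 5}, add states with every successor in Z. Z1 = {2, 3, 5}; Z2 = {2, 3, 5, 6}; fixed.
Sat(AF (AX (AX (¬q ∧ a)))) = {2, 3, 5, 6}
2 ∈ Sat(AF (AX (AX (¬q ∧ a)))) = {2, 3, 5, 6}, so the formula holds at 2.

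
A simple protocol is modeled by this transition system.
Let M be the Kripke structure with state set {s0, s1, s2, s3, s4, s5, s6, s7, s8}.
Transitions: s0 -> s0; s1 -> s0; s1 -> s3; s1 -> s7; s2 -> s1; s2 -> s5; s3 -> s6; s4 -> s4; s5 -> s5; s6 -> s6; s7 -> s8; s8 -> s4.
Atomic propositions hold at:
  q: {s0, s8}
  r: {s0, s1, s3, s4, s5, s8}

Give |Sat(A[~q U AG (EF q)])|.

1

Sat(~q) = {s1, s2, s3, s4, s5, s6, s7}
EF q: least fixpoint, start Z0 = {s0, s8}, add states with some successor in Z. Z1 = {s0, s1, s7, s8}; Z2 = {s0, s1, s2, s7, s8}; fixed.
Sat(EF q) = {s0, s1, s2, s7, s8}
AG (EF q): greatest fixpoint, start Z0 = {s0, s1, s2, s7, s8}, keep only states in Sat with every successor in Z. Z1 = {s0, s7}; Z2 = {s0}; fixed.
Sat(AG (EF q)) = {s0}
A[~q U AG (EF q)]: least fixpoint, start Z0 = Sat(AG (EF q)) = {s0}, add states in Sat(~q) with every successor in Z. Already a fixed point.
Sat(A[~q U AG (EF q)]) = {s0}
|Sat(A[~q U AG (EF q)])| = |{s0}| = 1.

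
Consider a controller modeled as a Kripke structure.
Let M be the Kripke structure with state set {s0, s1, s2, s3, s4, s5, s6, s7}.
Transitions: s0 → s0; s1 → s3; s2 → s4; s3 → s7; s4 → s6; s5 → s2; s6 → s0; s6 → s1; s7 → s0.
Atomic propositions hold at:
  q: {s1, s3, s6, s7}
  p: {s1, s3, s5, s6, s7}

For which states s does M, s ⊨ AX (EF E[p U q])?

E[p U q]: least fixpoint, start Z0 = Sat(q) = {s1, s3, s6, s7}, add states in Sat(p) with some successor in Z. Already a fixed point.
Sat(E[p U q]) = {s1, s3, s6, s7}
EF E[p U q]: least fixpoint, start Z0 = {s1, s3, s6, s7}, add states with some successor in Z. Z1 = {s1, s3, s4, s6, s7}; Z2 = {s1, s2, s3, s4, s6, s7}; Z3 = {s1, s2, s3, s4, s5, s6, s7}; fixed.
Sat(EF E[p U q]) = {s1, s2, s3, s4, s5, s6, s7}
Sat(AX (EF E[p U q])) = {s : every successor in {s1, s2, s3, s4, s5, s6, s7}} = {s1, s2, s3, s4, s5}

{s1, s2, s3, s4, s5}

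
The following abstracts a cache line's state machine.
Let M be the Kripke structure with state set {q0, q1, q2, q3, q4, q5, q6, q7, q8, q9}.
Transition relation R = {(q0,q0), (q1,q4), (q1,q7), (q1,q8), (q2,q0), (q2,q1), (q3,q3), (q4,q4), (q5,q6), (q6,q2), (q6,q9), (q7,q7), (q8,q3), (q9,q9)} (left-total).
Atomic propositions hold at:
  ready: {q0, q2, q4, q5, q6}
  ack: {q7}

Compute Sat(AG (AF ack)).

AF ack: least fixpoint, start Z0 = {q7}, add states with every successor in Z. Already a fixed point.
Sat(AF ack) = {q7}
AG (AF ack): greatest fixpoint, start Z0 = {q7}, keep only states in Sat with every successor in Z. Already a fixed point.
Sat(AG (AF ack)) = {q7}

{q7}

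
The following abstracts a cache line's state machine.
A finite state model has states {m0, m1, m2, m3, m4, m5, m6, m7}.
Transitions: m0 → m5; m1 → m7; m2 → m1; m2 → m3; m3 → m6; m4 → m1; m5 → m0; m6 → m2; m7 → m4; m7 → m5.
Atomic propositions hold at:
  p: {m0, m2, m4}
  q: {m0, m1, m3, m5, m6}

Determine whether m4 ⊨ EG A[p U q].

No

A[p U q]: least fixpoint, start Z0 = Sat(q) = {m0, m1, m3, m5, m6}, add states in Sat(p) with every successor in Z. Z1 = {m0, m1, m2, m3, m4, m5, m6}; fixed.
Sat(A[p U q]) = {m0, m1, m2, m3, m4, m5, m6}
EG A[p U q]: greatest fixpoint, start Z0 = {m0, m1, m2, m3, m4, m5, m6}, keep only states in Sat with some successor in Z. Z1 = {m0, m2, m3, m4, m5, m6}; Z2 = {m0, m2, m3, m5, m6}; fixed.
Sat(EG A[p U q]) = {m0, m2, m3, m5, m6}
m4 ∉ Sat(EG A[p U q]) = {m0, m2, m3, m5, m6}, so the formula does not hold at m4.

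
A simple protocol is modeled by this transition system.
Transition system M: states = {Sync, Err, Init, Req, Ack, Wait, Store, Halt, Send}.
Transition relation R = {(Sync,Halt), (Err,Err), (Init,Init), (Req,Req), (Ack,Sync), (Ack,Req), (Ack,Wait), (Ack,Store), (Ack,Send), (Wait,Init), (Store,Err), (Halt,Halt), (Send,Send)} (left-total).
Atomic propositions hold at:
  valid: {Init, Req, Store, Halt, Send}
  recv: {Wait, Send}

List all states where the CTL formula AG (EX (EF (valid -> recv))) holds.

Sat(valid -> recv) = {Sync, Err, Ack, Wait, Send}
EF (valid -> recv): least fixpoint, start Z0 = {Sync, Err, Ack, Wait, Send}, add states with some successor in Z. Z1 = {Sync, Err, Ack, Wait, Store, Send}; fixed.
Sat(EF (valid -> recv)) = {Sync, Err, Ack, Wait, Store, Send}
Sat(EX (EF (valid -> recv))) = {s : some successor in {Sync, Err, Ack, Wait, Store, Send}} = {Err, Ack, Store, Send}
AG (EX (EF (valid -> recv))): greatest fixpoint, start Z0 = {Err, Ack, Store, Send}, keep only states in Sat with every successor in Z. Z1 = {Err, Store, Send}; fixed.
Sat(AG (EX (EF (valid -> recv)))) = {Err, Store, Send}

{Err, Store, Send}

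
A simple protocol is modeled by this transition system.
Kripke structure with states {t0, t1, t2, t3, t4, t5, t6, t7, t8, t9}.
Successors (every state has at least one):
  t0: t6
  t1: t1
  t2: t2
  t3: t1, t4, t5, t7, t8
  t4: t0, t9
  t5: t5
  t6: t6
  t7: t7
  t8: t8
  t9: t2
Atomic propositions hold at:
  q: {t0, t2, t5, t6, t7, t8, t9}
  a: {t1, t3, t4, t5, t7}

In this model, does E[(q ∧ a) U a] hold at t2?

Sat(q ∧ a) = {t5, t7}
E[(q ∧ a) U a]: least fixpoint, start Z0 = Sat(a) = {t1, t3, t4, t5, t7}, add states in Sat(q ∧ a) with some successor in Z. Already a fixed point.
Sat(E[(q ∧ a) U a]) = {t1, t3, t4, t5, t7}
t2 ∉ Sat(E[(q ∧ a) U a]) = {t1, t3, t4, t5, t7}, so the formula does not hold at t2.

No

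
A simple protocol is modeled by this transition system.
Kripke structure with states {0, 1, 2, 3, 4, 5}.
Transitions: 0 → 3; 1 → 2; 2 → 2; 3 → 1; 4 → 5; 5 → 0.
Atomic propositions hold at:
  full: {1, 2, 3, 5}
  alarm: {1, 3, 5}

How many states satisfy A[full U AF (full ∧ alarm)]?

Sat(full ∧ alarm) = {1, 3, 5}
AF (full ∧ alarm): least fixpoint, start Z0 = {1, 3, 5}, add states with every successor in Z. Z1 = {0, 1, 3, 4, 5}; fixed.
Sat(AF (full ∧ alarm)) = {0, 1, 3, 4, 5}
A[full U AF (full ∧ alarm)]: least fixpoint, start Z0 = Sat(AF (full ∧ alarm)) = {0, 1, 3, 4, 5}, add states in Sat(full) with every successor in Z. Already a fixed point.
Sat(A[full U AF (full ∧ alarm)]) = {0, 1, 3, 4, 5}
|Sat(A[full U AF (full ∧ alarm)])| = |{0, 1, 3, 4, 5}| = 5.

5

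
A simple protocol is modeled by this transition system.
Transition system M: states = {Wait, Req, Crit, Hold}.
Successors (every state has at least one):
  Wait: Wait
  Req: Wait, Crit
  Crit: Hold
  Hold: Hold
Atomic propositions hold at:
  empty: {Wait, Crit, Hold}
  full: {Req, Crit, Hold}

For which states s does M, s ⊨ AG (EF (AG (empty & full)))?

Sat(empty & full) = {Crit, Hold}
AG (empty & full): greatest fixpoint, start Z0 = {Crit, Hold}, keep only states in Sat with every successor in Z. Already a fixed point.
Sat(AG (empty & full)) = {Crit, Hold}
EF (AG (empty & full)): least fixpoint, start Z0 = {Crit, Hold}, add states with some successor in Z. Z1 = {Req, Crit, Hold}; fixed.
Sat(EF (AG (empty & full))) = {Req, Crit, Hold}
AG (EF (AG (empty & full))): greatest fixpoint, start Z0 = {Req, Crit, Hold}, keep only states in Sat with every successor in Z. Z1 = {Crit, Hold}; fixed.
Sat(AG (EF (AG (empty & full)))) = {Crit, Hold}

{Crit, Hold}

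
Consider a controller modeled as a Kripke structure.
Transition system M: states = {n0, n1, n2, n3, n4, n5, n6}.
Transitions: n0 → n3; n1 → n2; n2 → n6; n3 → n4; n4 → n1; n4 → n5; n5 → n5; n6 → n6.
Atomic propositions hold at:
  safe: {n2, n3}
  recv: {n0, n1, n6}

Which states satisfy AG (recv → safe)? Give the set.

{n5}

Sat(recv → safe) = {n2, n3, n4, n5}
AG (recv → safe): greatest fixpoint, start Z0 = {n2, n3, n4, n5}, keep only states in Sat with every successor in Z. Z1 = {n3, n5}; Z2 = {n5}; fixed.
Sat(AG (recv → safe)) = {n5}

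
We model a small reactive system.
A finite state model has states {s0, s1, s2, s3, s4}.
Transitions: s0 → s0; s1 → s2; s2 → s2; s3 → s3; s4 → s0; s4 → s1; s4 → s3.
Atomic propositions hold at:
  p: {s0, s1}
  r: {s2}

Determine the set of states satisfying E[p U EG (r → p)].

{s0, s3, s4}

Sat(r → p) = {s0, s1, s3, s4}
EG (r → p): greatest fixpoint, start Z0 = {s0, s1, s3, s4}, keep only states in Sat with some successor in Z. Z1 = {s0, s3, s4}; fixed.
Sat(EG (r → p)) = {s0, s3, s4}
E[p U EG (r → p)]: least fixpoint, start Z0 = Sat(EG (r → p)) = {s0, s3, s4}, add states in Sat(p) with some successor in Z. Already a fixed point.
Sat(E[p U EG (r → p)]) = {s0, s3, s4}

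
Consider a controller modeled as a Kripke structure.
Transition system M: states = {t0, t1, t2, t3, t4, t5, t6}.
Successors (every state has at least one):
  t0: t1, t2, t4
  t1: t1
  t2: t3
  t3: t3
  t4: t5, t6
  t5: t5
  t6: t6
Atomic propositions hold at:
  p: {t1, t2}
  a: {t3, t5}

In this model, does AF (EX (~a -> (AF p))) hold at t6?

Sat(~a) = {t0, t1, t2, t4, t6}
AF p: least fixpoint, start Z0 = {t1, t2}, add states with every successor in Z. Already a fixed point.
Sat(AF p) = {t1, t2}
Sat(~a -> (AF p)) = {t1, t2, t3, t5}
Sat(EX (~a -> (AF p))) = {s : some successor in {t1, t2, t3, t5}} = {t0, t1, t2, t3, t4, t5}
AF (EX (~a -> (AF p))): least fixpoint, start Z0 = {t0, t1, t2, t3, t4, t5}, add states with every successor in Z. Already a fixed point.
Sat(AF (EX (~a -> (AF p)))) = {t0, t1, t2, t3, t4, t5}
t6 ∉ Sat(AF (EX (~a -> (AF p)))) = {t0, t1, t2, t3, t4, t5}, so the formula does not hold at t6.

No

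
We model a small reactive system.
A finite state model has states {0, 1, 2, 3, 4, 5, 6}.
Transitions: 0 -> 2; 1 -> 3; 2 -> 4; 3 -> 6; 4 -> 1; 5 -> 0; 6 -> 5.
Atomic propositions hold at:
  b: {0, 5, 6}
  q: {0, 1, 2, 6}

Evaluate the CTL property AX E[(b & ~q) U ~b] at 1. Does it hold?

Yes

Sat(~q) = {3, 4, 5}
Sat(b & ~q) = {5}
Sat(~b) = {1, 2, 3, 4}
E[(b & ~q) U ~b]: least fixpoint, start Z0 = Sat(~b) = {1, 2, 3, 4}, add states in Sat(b & ~q) with some successor in Z. Already a fixed point.
Sat(E[(b & ~q) U ~b]) = {1, 2, 3, 4}
Sat(AX E[(b & ~q) U ~b]) = {s : every successor in {1, 2, 3, 4}} = {0, 1, 2, 4}
1 ∈ Sat(AX E[(b & ~q) U ~b]) = {0, 1, 2, 4}, so the formula holds at 1.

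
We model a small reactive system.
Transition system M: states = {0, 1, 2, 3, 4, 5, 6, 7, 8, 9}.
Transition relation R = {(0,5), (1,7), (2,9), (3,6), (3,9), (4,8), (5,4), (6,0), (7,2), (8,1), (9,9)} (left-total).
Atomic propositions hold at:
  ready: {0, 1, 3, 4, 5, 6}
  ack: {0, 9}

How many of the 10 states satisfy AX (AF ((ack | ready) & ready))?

5

Sat(ack | ready) = {0, 1, 3, 4, 5, 6, 9}
Sat((ack | ready) & ready) = {0, 1, 3, 4, 5, 6}
AF ((ack | ready) & ready): least fixpoint, start Z0 = {0, 1, 3, 4, 5, 6}, add states with every successor in Z. Z1 = {0, 1, 3, 4, 5, 6, 8}; fixed.
Sat(AF ((ack | ready) & ready)) = {0, 1, 3, 4, 5, 6, 8}
Sat(AX (AF ((ack | ready) & ready))) = {s : every successor in {0, 1, 3, 4, 5, 6, 8}} = {0, 4, 5, 6, 8}
|Sat(AX (AF ((ack | ready) & ready)))| = |{0, 4, 5, 6, 8}| = 5.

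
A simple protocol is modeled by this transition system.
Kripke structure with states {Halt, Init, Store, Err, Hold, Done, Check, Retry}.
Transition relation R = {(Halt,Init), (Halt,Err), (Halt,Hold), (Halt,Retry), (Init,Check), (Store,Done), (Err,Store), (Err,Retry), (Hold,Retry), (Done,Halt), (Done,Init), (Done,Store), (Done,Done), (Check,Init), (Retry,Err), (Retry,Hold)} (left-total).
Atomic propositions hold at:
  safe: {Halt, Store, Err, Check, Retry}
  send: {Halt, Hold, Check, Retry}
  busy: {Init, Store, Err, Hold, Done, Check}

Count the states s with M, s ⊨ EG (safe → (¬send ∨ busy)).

Sat(¬send) = {Init, Store, Err, Done}
Sat(¬send ∨ busy) = {Init, Store, Err, Hold, Done, Check}
Sat(safe → (¬send ∨ busy)) = {Init, Store, Err, Hold, Done, Check}
EG (safe → (¬send ∨ busy)): greatest fixpoint, start Z0 = {Init, Store, Err, Hold, Done, Check}, keep only states in Sat with some successor in Z. Z1 = {Init, Store, Err, Done, Check}; fixed.
Sat(EG (safe → (¬send ∨ busy))) = {Init, Store, Err, Done, Check}
|Sat(EG (safe → (¬send ∨ busy)))| = |{Init, Store, Err, Done, Check}| = 5.

5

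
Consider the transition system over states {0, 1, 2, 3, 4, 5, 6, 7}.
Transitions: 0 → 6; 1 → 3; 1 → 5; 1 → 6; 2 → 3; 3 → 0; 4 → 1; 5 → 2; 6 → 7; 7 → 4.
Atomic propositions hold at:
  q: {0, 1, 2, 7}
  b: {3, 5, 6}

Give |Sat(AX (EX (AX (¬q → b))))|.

Sat(¬q) = {3, 4, 5, 6}
Sat(¬q → b) = {0, 1, 2, 3, 5, 6, 7}
Sat(AX (¬q → b)) = {s : every successor in {0, 1, 2, 3, 5, 6, 7}} = {0, 1, 2, 3, 4, 5, 6}
Sat(EX (AX (¬q → b))) = {s : some successor in {0, 1, 2, 3, 4, 5, 6}} = {0, 1, 2, 3, 4, 5, 7}
Sat(AX (EX (AX (¬q → b)))) = {s : every successor in {0, 1, 2, 3, 4, 5, 7}} = {2, 3, 4, 5, 6, 7}
|Sat(AX (EX (AX (¬q → b))))| = |{2, 3, 4, 5, 6, 7}| = 6.

6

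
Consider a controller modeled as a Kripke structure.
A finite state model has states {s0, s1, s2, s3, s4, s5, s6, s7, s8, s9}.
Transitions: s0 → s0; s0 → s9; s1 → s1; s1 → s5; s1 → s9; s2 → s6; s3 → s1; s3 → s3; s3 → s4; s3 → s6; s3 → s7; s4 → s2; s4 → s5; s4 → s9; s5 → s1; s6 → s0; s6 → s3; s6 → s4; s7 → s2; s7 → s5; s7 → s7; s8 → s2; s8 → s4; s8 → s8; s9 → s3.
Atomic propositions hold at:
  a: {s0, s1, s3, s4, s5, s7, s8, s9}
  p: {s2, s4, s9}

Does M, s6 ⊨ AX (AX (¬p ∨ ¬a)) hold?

No

Sat(¬p) = {s0, s1, s3, s5, s6, s7, s8}
Sat(¬a) = {s2, s6}
Sat(¬p ∨ ¬a) = {s0, s1, s2, s3, s5, s6, s7, s8}
Sat(AX (¬p ∨ ¬a)) = {s : every successor in {s0, s1, s2, s3, s5, s6, s7, s8}} = {s2, s5, s7, s9}
Sat(AX (AX (¬p ∨ ¬a))) = {s : every successor in {s2, s5, s7, s9}} = {s4, s7}
s6 ∉ Sat(AX (AX (¬p ∨ ¬a))) = {s4, s7}, so the formula does not hold at s6.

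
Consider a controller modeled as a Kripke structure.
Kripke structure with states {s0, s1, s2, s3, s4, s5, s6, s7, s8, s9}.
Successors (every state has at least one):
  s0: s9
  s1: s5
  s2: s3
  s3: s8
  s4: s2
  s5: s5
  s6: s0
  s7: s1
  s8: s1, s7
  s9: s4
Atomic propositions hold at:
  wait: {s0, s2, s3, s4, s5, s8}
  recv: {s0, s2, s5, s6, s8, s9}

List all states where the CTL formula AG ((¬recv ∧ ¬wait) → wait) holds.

Sat(¬recv) = {s1, s3, s4, s7}
Sat(¬wait) = {s1, s6, s7, s9}
Sat(¬recv ∧ ¬wait) = {s1, s7}
Sat((¬recv ∧ ¬wait) → wait) = {s0, s2, s3, s4, s5, s6, s8, s9}
AG ((¬recv ∧ ¬wait) → wait): greatest fixpoint, start Z0 = {s0, s2, s3, s4, s5, s6, s8, s9}, keep only states in Sat with every successor in Z. Z1 = {s0, s2, s3, s4, s5, s6, s9}; Z2 = {s0, s2, s4, s5, s6, s9}; Z3 = {s0, s4, s5, s6, s9}; Z4 = {s0, s5, s6, s9}; Z5 = {s0, s5, s6}; Z6 = {s5, s6}; Z7 = {s5}; fixed.
Sat(AG ((¬recv ∧ ¬wait) → wait)) = {s5}

{s5}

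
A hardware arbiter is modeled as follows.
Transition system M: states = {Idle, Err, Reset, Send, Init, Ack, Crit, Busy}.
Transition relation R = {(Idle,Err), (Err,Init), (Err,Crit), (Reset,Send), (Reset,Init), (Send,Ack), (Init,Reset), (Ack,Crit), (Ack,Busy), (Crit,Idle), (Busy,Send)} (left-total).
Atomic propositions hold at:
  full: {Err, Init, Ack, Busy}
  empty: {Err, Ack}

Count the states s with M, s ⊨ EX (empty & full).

2

Sat(empty & full) = {Err, Ack}
Sat(EX (empty & full)) = {s : some successor in {Err, Ack}} = {Idle, Send}
|Sat(EX (empty & full))| = |{Idle, Send}| = 2.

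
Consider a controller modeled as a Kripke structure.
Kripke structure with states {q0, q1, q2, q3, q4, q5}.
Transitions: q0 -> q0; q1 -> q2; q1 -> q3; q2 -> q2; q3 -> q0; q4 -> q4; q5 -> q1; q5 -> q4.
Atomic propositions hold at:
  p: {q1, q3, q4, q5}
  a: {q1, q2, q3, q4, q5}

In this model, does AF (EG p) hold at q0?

EG p: greatest fixpoint, start Z0 = {q1, q3, q4, q5}, keep only states in Sat with some successor in Z. Z1 = {q1, q4, q5}; Z2 = {q4, q5}; fixed.
Sat(EG p) = {q4, q5}
AF (EG p): least fixpoint, start Z0 = {q4, q5}, add states with every successor in Z. Already a fixed point.
Sat(AF (EG p)) = {q4, q5}
q0 ∉ Sat(AF (EG p)) = {q4, q5}, so the formula does not hold at q0.

No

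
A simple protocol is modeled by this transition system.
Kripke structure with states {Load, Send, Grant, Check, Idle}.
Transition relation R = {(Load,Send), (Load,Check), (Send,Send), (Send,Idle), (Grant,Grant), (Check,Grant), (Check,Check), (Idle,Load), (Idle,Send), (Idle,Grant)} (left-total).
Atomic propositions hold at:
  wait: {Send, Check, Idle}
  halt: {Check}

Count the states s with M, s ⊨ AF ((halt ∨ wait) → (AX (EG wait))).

Sat(halt ∨ wait) = {Send, Check, Idle}
EG wait: greatest fixpoint, start Z0 = {Send, Check, Idle}, keep only states in Sat with some successor in Z. Already a fixed point.
Sat(EG wait) = {Send, Check, Idle}
Sat(AX (EG wait)) = {s : every successor in {Send, Check, Idle}} = {Load, Send}
Sat((halt ∨ wait) → (AX (EG wait))) = {Load, Send, Grant}
AF ((halt ∨ wait) → (AX (EG wait))): least fixpoint, start Z0 = {Load, Send, Grant}, add states with every successor in Z. Z1 = {Load, Send, Grant, Idle}; fixed.
Sat(AF ((halt ∨ wait) → (AX (EG wait)))) = {Load, Send, Grant, Idle}
|Sat(AF ((halt ∨ wait) → (AX (EG wait))))| = |{Load, Send, Grant, Idle}| = 4.

4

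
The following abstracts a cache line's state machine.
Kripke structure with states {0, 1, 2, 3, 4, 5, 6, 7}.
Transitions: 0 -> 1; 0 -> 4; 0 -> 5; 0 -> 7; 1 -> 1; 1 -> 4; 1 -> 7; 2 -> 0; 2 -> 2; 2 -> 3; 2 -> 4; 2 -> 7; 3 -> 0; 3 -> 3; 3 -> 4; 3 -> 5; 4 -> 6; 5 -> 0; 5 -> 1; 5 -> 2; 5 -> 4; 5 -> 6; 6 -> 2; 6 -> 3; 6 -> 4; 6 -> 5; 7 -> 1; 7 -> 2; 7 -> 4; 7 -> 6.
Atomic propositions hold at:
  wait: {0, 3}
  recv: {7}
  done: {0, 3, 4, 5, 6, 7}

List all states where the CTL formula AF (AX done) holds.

{3, 4}

Sat(AX done) = {s : every successor in {0, 3, 4, 5, 6, 7}} = {3, 4}
AF (AX done): least fixpoint, start Z0 = {3, 4}, add states with every successor in Z. Already a fixed point.
Sat(AF (AX done)) = {3, 4}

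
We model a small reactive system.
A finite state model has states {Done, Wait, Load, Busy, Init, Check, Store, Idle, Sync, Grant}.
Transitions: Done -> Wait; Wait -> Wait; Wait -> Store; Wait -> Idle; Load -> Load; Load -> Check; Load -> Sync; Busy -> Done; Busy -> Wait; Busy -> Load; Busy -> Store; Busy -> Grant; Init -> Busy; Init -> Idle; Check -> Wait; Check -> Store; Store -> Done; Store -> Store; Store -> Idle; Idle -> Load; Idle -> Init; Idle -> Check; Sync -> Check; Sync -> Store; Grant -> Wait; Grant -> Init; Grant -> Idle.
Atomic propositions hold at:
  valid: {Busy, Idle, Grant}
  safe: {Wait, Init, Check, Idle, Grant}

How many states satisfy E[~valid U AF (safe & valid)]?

9

Sat(~valid) = {Done, Wait, Load, Init, Check, Store, Sync}
Sat(safe & valid) = {Idle, Grant}
AF (safe & valid): least fixpoint, start Z0 = {Idle, Grant}, add states with every successor in Z. Already a fixed point.
Sat(AF (safe & valid)) = {Idle, Grant}
E[~valid U AF (safe & valid)]: least fixpoint, start Z0 = Sat(AF (safe & valid)) = {Idle, Grant}, add states in Sat(~valid) with some successor in Z. Z1 = {Wait, Init, Store, Idle, Grant}; Z2 = {Done, Wait, Init, Check, Store, Idle, Sync, Grant}; Z3 = {Done, Wait, Load, Init, Check, Store, Idle, Sync, Grant}; fixed.
Sat(E[~valid U AF (safe & valid)]) = {Done, Wait, Load, Init, Check, Store, Idle, Sync, Grant}
|Sat(E[~valid U AF (safe & valid)])| = |{Done, Wait, Load, Init, Check, Store, Idle, Sync, Grant}| = 9.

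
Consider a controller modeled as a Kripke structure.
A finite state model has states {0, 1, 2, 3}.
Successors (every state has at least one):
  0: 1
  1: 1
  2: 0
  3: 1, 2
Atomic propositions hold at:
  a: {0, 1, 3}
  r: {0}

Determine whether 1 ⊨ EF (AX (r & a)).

No

Sat(r & a) = {0}
Sat(AX (r & a)) = {s : every successor in {0}} = {2}
EF (AX (r & a)): least fixpoint, start Z0 = {2}, add states with some successor in Z. Z1 = {2, 3}; fixed.
Sat(EF (AX (r & a))) = {2, 3}
1 ∉ Sat(EF (AX (r & a))) = {2, 3}, so the formula does not hold at 1.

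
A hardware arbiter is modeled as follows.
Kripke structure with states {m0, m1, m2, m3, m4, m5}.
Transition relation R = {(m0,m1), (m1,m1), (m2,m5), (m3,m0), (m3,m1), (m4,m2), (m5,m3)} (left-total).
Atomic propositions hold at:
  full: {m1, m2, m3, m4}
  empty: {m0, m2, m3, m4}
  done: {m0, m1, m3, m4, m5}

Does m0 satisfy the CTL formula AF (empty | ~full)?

Yes

Sat(~full) = {m0, m5}
Sat(empty | ~full) = {m0, m2, m3, m4, m5}
AF (empty | ~full): least fixpoint, start Z0 = {m0, m2, m3, m4, m5}, add states with every successor in Z. Already a fixed point.
Sat(AF (empty | ~full)) = {m0, m2, m3, m4, m5}
m0 ∈ Sat(AF (empty | ~full)) = {m0, m2, m3, m4, m5}, so the formula holds at m0.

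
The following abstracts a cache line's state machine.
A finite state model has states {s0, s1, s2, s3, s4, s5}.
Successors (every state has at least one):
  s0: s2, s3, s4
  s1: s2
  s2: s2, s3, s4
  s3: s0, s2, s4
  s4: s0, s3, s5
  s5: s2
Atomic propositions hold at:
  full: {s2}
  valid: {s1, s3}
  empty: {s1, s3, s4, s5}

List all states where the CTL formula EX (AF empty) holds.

AF empty: least fixpoint, start Z0 = {s1, s3, s4, s5}, add states with every successor in Z. Already a fixed point.
Sat(AF empty) = {s1, s3, s4, s5}
Sat(EX (AF empty)) = {s : some successor in {s1, s3, s4, s5}} = {s0, s2, s3, s4}

{s0, s2, s3, s4}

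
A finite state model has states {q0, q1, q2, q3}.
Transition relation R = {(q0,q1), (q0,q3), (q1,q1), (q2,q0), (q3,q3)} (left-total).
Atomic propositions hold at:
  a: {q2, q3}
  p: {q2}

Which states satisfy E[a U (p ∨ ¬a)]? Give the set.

Sat(¬a) = {q0, q1}
Sat(p ∨ ¬a) = {q0, q1, q2}
E[a U (p ∨ ¬a)]: least fixpoint, start Z0 = Sat((p ∨ ¬a)) = {q0, q1, q2}, add states in Sat(a) with some successor in Z. Already a fixed point.
Sat(E[a U (p ∨ ¬a)]) = {q0, q1, q2}

{q0, q1, q2}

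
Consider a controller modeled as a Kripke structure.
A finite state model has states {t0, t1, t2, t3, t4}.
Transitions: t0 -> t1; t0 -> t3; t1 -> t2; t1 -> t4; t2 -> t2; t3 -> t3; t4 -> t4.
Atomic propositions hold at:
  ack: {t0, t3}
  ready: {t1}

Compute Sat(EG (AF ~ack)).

Sat(~ack) = {t1, t2, t4}
AF ~ack: least fixpoint, start Z0 = {t1, t2, t4}, add states with every successor in Z. Already a fixed point.
Sat(AF ~ack) = {t1, t2, t4}
EG (AF ~ack): greatest fixpoint, start Z0 = {t1, t2, t4}, keep only states in Sat with some successor in Z. Already a fixed point.
Sat(EG (AF ~ack)) = {t1, t2, t4}

{t1, t2, t4}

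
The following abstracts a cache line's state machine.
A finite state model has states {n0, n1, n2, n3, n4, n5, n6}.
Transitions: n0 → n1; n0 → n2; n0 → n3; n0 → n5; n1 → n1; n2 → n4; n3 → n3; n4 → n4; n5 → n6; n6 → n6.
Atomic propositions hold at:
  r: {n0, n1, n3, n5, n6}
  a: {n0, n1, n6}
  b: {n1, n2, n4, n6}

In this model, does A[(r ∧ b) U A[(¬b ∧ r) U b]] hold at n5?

Yes

Sat(r ∧ b) = {n1, n6}
Sat(¬b) = {n0, n3, n5}
Sat(¬b ∧ r) = {n0, n3, n5}
A[(¬b ∧ r) U b]: least fixpoint, start Z0 = Sat(b) = {n1, n2, n4, n6}, add states in Sat(¬b ∧ r) with every successor in Z. Z1 = {n1, n2, n4, n5, n6}; fixed.
Sat(A[(¬b ∧ r) U b]) = {n1, n2, n4, n5, n6}
A[(r ∧ b) U A[(¬b ∧ r) U b]]: least fixpoint, start Z0 = Sat(A[(¬b ∧ r) U b]) = {n1, n2, n4, n5, n6}, add states in Sat(r ∧ b) with every successor in Z. Already a fixed point.
Sat(A[(r ∧ b) U A[(¬b ∧ r) U b]]) = {n1, n2, n4, n5, n6}
n5 ∈ Sat(A[(r ∧ b) U A[(¬b ∧ r) U b]]) = {n1, n2, n4, n5, n6}, so the formula holds at n5.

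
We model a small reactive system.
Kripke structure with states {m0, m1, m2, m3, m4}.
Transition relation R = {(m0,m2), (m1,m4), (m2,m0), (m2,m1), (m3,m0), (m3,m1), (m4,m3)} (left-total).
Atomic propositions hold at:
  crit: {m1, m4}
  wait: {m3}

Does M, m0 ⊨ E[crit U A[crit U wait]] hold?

No

A[crit U wait]: least fixpoint, start Z0 = Sat(wait) = {m3}, add states in Sat(crit) with every successor in Z. Z1 = {m3, m4}; Z2 = {m1, m3, m4}; fixed.
Sat(A[crit U wait]) = {m1, m3, m4}
E[crit U A[crit U wait]]: least fixpoint, start Z0 = Sat(A[crit U wait]) = {m1, m3, m4}, add states in Sat(crit) with some successor in Z. Already a fixed point.
Sat(E[crit U A[crit U wait]]) = {m1, m3, m4}
m0 ∉ Sat(E[crit U A[crit U wait]]) = {m1, m3, m4}, so the formula does not hold at m0.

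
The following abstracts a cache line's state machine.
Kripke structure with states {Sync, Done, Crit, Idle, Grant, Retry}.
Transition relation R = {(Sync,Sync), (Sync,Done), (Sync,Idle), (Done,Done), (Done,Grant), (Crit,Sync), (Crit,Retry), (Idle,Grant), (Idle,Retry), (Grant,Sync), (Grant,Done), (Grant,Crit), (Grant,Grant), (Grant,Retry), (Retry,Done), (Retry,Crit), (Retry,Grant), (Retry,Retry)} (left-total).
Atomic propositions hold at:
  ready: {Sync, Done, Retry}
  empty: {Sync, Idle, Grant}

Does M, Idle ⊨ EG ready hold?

EG ready: greatest fixpoint, start Z0 = {Sync, Done, Retry}, keep only states in Sat with some successor in Z. Already a fixed point.
Sat(EG ready) = {Sync, Done, Retry}
Idle ∉ Sat(EG ready) = {Sync, Done, Retry}, so the formula does not hold at Idle.

No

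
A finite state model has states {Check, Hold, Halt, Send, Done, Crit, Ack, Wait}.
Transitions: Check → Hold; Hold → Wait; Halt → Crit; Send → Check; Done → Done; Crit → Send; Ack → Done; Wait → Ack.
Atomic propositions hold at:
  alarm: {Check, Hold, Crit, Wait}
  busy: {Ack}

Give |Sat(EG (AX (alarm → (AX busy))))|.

Sat(AX busy) = {s : every successor in {Ack}} = {Wait}
Sat(alarm → (AX busy)) = {Halt, Send, Done, Ack, Wait}
Sat(AX (alarm → (AX busy))) = {s : every successor in {Halt, Send, Done, Ack, Wait}} = {Hold, Done, Crit, Ack, Wait}
EG (AX (alarm → (AX busy))): greatest fixpoint, start Z0 = {Hold, Done, Crit, Ack, Wait}, keep only states in Sat with some successor in Z. Z1 = {Hold, Done, Ack, Wait}; fixed.
Sat(EG (AX (alarm → (AX busy)))) = {Hold, Done, Ack, Wait}
|Sat(EG (AX (alarm → (AX busy))))| = |{Hold, Done, Ack, Wait}| = 4.

4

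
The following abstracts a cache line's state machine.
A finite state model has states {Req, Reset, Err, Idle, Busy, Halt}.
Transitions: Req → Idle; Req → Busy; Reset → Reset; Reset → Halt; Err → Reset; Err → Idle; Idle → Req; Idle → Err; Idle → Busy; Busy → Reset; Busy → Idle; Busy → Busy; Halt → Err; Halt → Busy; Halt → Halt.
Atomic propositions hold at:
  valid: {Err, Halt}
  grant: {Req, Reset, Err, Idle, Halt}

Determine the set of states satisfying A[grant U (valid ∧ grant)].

{Err, Halt}

Sat(valid ∧ grant) = {Err, Halt}
A[grant U (valid ∧ grant)]: least fixpoint, start Z0 = Sat((valid ∧ grant)) = {Err, Halt}, add states in Sat(grant) with every successor in Z. Already a fixed point.
Sat(A[grant U (valid ∧ grant)]) = {Err, Halt}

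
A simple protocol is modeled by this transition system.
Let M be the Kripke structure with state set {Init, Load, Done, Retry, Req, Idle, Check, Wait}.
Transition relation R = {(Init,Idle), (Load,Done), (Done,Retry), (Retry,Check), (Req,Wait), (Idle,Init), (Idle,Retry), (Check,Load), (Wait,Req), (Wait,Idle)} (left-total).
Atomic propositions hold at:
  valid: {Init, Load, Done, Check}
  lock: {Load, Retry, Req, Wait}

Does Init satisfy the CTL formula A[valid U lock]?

A[valid U lock]: least fixpoint, start Z0 = Sat(lock) = {Load, Retry, Req, Wait}, add states in Sat(valid) with every successor in Z. Z1 = {Load, Done, Retry, Req, Check, Wait}; fixed.
Sat(A[valid U lock]) = {Load, Done, Retry, Req, Check, Wait}
Init ∉ Sat(A[valid U lock]) = {Load, Done, Retry, Req, Check, Wait}, so the formula does not hold at Init.

No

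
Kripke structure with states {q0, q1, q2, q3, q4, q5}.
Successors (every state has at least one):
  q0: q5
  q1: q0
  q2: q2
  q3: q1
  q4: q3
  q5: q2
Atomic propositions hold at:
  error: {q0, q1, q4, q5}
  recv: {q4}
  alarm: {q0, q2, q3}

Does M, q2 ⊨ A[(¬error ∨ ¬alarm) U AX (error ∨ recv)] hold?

No

Sat(¬error) = {q2, q3}
Sat(¬alarm) = {q1, q4, q5}
Sat(¬error ∨ ¬alarm) = {q1, q2, q3, q4, q5}
Sat(error ∨ recv) = {q0, q1, q4, q5}
Sat(AX (error ∨ recv)) = {s : every successor in {q0, q1, q4, q5}} = {q0, q1, q3}
A[(¬error ∨ ¬alarm) U AX (error ∨ recv)]: least fixpoint, start Z0 = Sat(AX (error ∨ recv)) = {q0, q1, q3}, add states in Sat(¬error ∨ ¬alarm) with every successor in Z. Z1 = {q0, q1, q3, q4}; fixed.
Sat(A[(¬error ∨ ¬alarm) U AX (error ∨ recv)]) = {q0, q1, q3, q4}
q2 ∉ Sat(A[(¬error ∨ ¬alarm) U AX (error ∨ recv)]) = {q0, q1, q3, q4}, so the formula does not hold at q2.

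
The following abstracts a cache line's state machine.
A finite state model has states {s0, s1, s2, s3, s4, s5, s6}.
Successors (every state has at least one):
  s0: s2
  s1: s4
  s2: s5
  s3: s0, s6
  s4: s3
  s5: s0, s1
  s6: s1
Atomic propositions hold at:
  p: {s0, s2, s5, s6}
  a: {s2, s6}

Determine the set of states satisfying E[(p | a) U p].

{s0, s2, s5, s6}

Sat(p | a) = {s0, s2, s5, s6}
E[(p | a) U p]: least fixpoint, start Z0 = Sat(p) = {s0, s2, s5, s6}, add states in Sat(p | a) with some successor in Z. Already a fixed point.
Sat(E[(p | a) U p]) = {s0, s2, s5, s6}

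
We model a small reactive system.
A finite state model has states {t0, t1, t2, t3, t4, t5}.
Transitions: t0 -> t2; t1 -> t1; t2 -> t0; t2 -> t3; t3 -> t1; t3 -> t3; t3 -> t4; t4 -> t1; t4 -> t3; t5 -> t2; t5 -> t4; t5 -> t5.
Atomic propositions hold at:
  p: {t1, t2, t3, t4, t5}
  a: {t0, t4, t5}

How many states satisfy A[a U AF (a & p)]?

2

Sat(a & p) = {t4, t5}
AF (a & p): least fixpoint, start Z0 = {t4, t5}, add states with every successor in Z. Already a fixed point.
Sat(AF (a & p)) = {t4, t5}
A[a U AF (a & p)]: least fixpoint, start Z0 = Sat(AF (a & p)) = {t4, t5}, add states in Sat(a) with every successor in Z. Already a fixed point.
Sat(A[a U AF (a & p)]) = {t4, t5}
|Sat(A[a U AF (a & p)])| = |{t4, t5}| = 2.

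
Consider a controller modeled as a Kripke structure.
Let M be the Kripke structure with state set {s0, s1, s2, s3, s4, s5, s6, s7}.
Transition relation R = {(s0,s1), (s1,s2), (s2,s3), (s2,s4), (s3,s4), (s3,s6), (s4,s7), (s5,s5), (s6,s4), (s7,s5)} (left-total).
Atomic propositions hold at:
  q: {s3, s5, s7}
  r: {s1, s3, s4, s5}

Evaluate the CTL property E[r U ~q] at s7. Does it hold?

Sat(~q) = {s0, s1, s2, s4, s6}
E[r U ~q]: least fixpoint, start Z0 = Sat(~q) = {s0, s1, s2, s4, s6}, add states in Sat(r) with some successor in Z. Z1 = {s0, s1, s2, s3, s4, s6}; fixed.
Sat(E[r U ~q]) = {s0, s1, s2, s3, s4, s6}
s7 ∉ Sat(E[r U ~q]) = {s0, s1, s2, s3, s4, s6}, so the formula does not hold at s7.

No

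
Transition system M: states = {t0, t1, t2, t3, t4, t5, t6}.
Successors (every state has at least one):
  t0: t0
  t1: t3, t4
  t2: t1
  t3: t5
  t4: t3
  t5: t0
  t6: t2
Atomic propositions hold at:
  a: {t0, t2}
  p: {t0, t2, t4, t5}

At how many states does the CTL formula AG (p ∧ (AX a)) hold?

2

Sat(AX a) = {s : every successor in {t0, t2}} = {t0, t5, t6}
Sat(p ∧ (AX a)) = {t0, t5}
AG (p ∧ (AX a)): greatest fixpoint, start Z0 = {t0, t5}, keep only states in Sat with every successor in Z. Already a fixed point.
Sat(AG (p ∧ (AX a))) = {t0, t5}
|Sat(AG (p ∧ (AX a)))| = |{t0, t5}| = 2.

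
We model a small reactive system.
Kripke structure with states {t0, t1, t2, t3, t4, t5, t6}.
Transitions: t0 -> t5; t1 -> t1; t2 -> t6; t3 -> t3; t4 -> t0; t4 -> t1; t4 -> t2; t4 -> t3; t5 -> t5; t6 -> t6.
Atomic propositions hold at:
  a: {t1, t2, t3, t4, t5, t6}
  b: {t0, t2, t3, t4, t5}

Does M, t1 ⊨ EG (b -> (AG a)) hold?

Yes

AG a: greatest fixpoint, start Z0 = {t1, t2, t3, t4, t5, t6}, keep only states in Sat with every successor in Z. Z1 = {t1, t2, t3, t5, t6}; fixed.
Sat(AG a) = {t1, t2, t3, t5, t6}
Sat(b -> (AG a)) = {t1, t2, t3, t5, t6}
EG (b -> (AG a)): greatest fixpoint, start Z0 = {t1, t2, t3, t5, t6}, keep only states in Sat with some successor in Z. Already a fixed point.
Sat(EG (b -> (AG a))) = {t1, t2, t3, t5, t6}
t1 ∈ Sat(EG (b -> (AG a))) = {t1, t2, t3, t5, t6}, so the formula holds at t1.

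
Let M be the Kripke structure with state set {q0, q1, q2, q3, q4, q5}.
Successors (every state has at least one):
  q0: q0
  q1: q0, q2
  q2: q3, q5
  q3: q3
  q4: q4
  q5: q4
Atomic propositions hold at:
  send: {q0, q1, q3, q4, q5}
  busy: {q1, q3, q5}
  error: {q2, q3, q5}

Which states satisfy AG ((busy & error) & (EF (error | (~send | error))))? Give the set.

{q3}

Sat(busy & error) = {q3, q5}
Sat(~send) = {q2}
Sat(~send | error) = {q2, q3, q5}
Sat(error | (~send | error)) = {q2, q3, q5}
EF (error | (~send | error)): least fixpoint, start Z0 = {q2, q3, q5}, add states with some successor in Z. Z1 = {q1, q2, q3, q5}; fixed.
Sat(EF (error | (~send | error))) = {q1, q2, q3, q5}
Sat((busy & error) & (EF (error | (~send | error)))) = {q3, q5}
AG ((busy & error) & (EF (error | (~send | error)))): greatest fixpoint, start Z0 = {q3, q5}, keep only states in Sat with every successor in Z. Z1 = {q3}; fixed.
Sat(AG ((busy & error) & (EF (error | (~send | error))))) = {q3}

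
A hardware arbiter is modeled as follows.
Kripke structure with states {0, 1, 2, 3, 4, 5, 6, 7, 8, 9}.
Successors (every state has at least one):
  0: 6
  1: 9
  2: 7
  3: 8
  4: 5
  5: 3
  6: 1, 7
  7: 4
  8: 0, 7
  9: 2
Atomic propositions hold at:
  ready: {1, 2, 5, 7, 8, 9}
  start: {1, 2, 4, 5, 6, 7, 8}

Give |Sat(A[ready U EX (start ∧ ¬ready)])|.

Sat(¬ready) = {0, 3, 4, 6}
Sat(start ∧ ¬ready) = {4, 6}
Sat(EX (start ∧ ¬ready)) = {s : some successor in {4, 6}} = {0, 7}
A[ready U EX (start ∧ ¬ready)]: least fixpoint, start Z0 = Sat(EX (start ∧ ¬ready)) = {0, 7}, add states in Sat(ready) with every successor in Z. Z1 = {0, 2, 7, 8}; Z2 = {0, 2, 7, 8, 9}; Z3 = {0, 1, 2, 7, 8, 9}; fixed.
Sat(A[ready U EX (start ∧ ¬ready)]) = {0, 1, 2, 7, 8, 9}
|Sat(A[ready U EX (start ∧ ¬ready)])| = |{0, 1, 2, 7, 8, 9}| = 6.

6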